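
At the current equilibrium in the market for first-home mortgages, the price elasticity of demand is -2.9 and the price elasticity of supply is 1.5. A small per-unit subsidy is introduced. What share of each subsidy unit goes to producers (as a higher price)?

Producer share = 29/44

For a small subsidy around the equilibrium, the benefit split depends on the relative slopes, which at a point are proportional to the elasticities.
Buyer share = εs/(εs + |εd|) = 1.5/(1.5 + 2.9) = 15/44; seller share = |εd|/(εs + |εd|) = 29/44.
So producers capture 29/44 of the subsidy.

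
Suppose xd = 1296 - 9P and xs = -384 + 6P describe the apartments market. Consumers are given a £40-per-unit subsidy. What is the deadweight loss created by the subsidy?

Pre-subsidy: 1296 - 9P = -384 + 6P gives P* = 112, x* = 288.
With the rebate, buyers effectively pay Pb = Ps − 40, where Ps is the price sellers receive.
Demand in terms of Ps becomes xd = 1296 − 9(Ps − 40) = 1656 - 9Ps. Setting this equal to supply: 1656 - 9Ps = -384 + 6Ps, so Ps = 136.
Buyers pay Pb = 136 − 40 = 96; x' = -384 + 6·136 = 432.
The subsidy expands output by 432 − 288 = 144 past the efficient level; on those units the gap between marginal cost and willingness to pay runs from 0 up to 40.
DWL = ½ × 40 × 144 = 2880.

Deadweight loss = £2880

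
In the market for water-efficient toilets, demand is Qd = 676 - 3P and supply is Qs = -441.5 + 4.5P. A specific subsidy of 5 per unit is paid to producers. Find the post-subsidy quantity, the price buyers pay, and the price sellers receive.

Pre-subsidy: 676 - 3P = -441.5 + 4.5P gives P* = 149, Q* = 229.
With the subsidy, sellers receive Ps = Pb + 5 for each unit, where Pb is the price buyers pay.
Supply in terms of Pb becomes Qs = -441.5 + 4.5(Pb + 5) = -419 + 4.5Pb. Setting this equal to demand: 676 - 3Pb = -419 + 4.5Pb, so Pb = 146.
Sellers receive Ps = 146 + 5 = 151; Q' = 676 − 3·146 = 238.

Q' = 238; buyers pay 146; sellers receive 151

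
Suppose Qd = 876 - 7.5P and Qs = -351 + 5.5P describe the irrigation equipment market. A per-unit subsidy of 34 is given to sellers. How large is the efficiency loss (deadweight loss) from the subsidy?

Pre-subsidy: 876 - 7.5P = -351 + 5.5P gives P* = 1227/13, Q* = 4371/26.
With the subsidy, sellers receive Ps = Pb + 34 for each unit, where Pb is the price buyers pay.
Supply in terms of Pb becomes Qs = -351 + 5.5(Pb + 34) = -164 + 5.5Pb. Setting this equal to demand: 876 - 7.5Pb = -164 + 5.5Pb, so Pb = 80.
Sellers receive Ps = 80 + 34 = 114; Q' = 876 − 7.5·80 = 276.
The subsidy expands output by 276 − 4371/26 = 2805/26 past the efficient level; on those units the gap between marginal cost and willingness to pay runs from 0 up to 34.
DWL = ½ × 34 × 2805/26 = 47685/26.

Deadweight loss = 47685/26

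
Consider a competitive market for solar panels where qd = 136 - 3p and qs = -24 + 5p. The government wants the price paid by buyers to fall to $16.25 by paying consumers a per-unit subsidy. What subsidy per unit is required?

At a buyer price of 16.25, quantity demanded is 136 − 3·16.25 = 87.25.
Sellers supply 87.25 only when they receive ps with -24 + 5·ps = 87.25, i.e. ps = 22.25.
s = ps − pb = 22.25 − 16.25 = 6.

Required subsidy s = $6 per unit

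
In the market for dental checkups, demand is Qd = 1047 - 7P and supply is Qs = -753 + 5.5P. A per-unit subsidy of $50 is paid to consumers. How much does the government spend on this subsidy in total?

Government cost = $9650

Pre-subsidy: 1047 - 7P = -753 + 5.5P gives P* = 144, Q* = 39.
With the rebate, buyers effectively pay Pb = Ps − 50, where Ps is the price sellers receive.
Demand in terms of Ps becomes Qd = 1047 − 7(Ps − 50) = 1397 - 7Ps. Setting this equal to supply: 1397 - 7Ps = -753 + 5.5Ps, so Ps = 172.
Buyers pay Pb = 172 − 50 = 122; Q' = -753 + 5.5·172 = 193.
Government outlay = subsidy × quantity = 50 × 193 = 9650.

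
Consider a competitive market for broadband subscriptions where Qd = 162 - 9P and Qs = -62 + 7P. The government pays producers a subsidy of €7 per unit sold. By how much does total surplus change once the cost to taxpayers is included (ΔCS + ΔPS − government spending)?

Net change in total surplus = -€96.46875

Pre-subsidy: 162 - 9P = -62 + 7P gives P* = 14, Q* = 36.
With the subsidy, sellers receive Ps = Pb + 7 for each unit, where Pb is the price buyers pay.
Supply in terms of Pb becomes Qs = -62 + 7(Pb + 7) = -13 + 7Pb. Setting this equal to demand: 162 - 9Pb = -13 + 7Pb, so Pb = 10.9375.
Sellers receive Ps = 10.9375 + 7 = 17.9375; Q' = 162 − 9·10.9375 = 63.5625.
ΔCS = ½(36 + 63.5625)(14 − 10.9375) = 152.455078125; ΔPS = ½(36 + 63.5625)(17.9375 − 14) = 196.013671875.
Government spending = 7 × 63.5625 = 444.9375.
Net change = 152.455078125 + 196.013671875 − 444.9375 = -96.46875. The loss equals the DWL triangle ½·7·27.5625.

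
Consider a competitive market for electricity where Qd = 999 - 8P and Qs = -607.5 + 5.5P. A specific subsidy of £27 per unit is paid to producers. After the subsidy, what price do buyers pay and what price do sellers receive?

Buyers pay £108; sellers receive £135

Pre-subsidy: 999 - 8P = -607.5 + 5.5P gives P* = 119, Q* = 47.
With the subsidy, sellers receive Ps = Pb + 27 for each unit, where Pb is the price buyers pay.
Supply in terms of Pb becomes Qs = -607.5 + 5.5(Pb + 27) = -459 + 5.5Pb. Setting this equal to demand: 999 - 8Pb = -459 + 5.5Pb, so Pb = 108.
Sellers receive Ps = 108 + 27 = 135; Q' = 999 − 8·108 = 135.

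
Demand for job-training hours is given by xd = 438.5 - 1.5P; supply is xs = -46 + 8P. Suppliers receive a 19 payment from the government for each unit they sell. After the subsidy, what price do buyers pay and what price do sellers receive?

Pre-subsidy: 438.5 - 1.5P = -46 + 8P gives P* = 51, x* = 362.
With the subsidy, sellers receive Ps = Pb + 19 for each unit, where Pb is the price buyers pay.
Supply in terms of Pb becomes xs = -46 + 8(Pb + 19) = 106 + 8Pb. Setting this equal to demand: 438.5 - 1.5Pb = 106 + 8Pb, so Pb = 35.
Sellers receive Ps = 35 + 19 = 54; x' = 438.5 − 1.5·35 = 386.

Buyers pay 35; sellers receive 54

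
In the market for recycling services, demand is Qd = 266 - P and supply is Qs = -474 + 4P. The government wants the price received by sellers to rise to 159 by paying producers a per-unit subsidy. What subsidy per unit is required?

At a seller price of 159, quantity supplied is -474 + 4·159 = 162.
Buyers absorb 162 only when they pay Pb with 266 − 1·Pb = 162, i.e. Pb = 104.
s = Ps − Pb = 159 − 104 = 55.

Required subsidy s = 55 per unit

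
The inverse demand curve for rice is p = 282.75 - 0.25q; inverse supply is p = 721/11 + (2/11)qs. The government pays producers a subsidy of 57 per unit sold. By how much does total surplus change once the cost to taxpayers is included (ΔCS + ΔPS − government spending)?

Pre-subsidy: 282.75 - 0.25q = 721/11 + (2/11)q gives q* = 503 and p* = 157.
With the subsidy, sellers receive ps = pb + 57 for each unit, where pb is the price buyers pay.
On the curves, pb = 282.75 - 0.25q and ps = 721/11 + (2/11)q; the wedge ps − pb = 57 gives 721/11 + (2/11)q − (282.75 - 0.25q) = 57, so q' = 635.
Then pb = 282.75 − 0.25·635 = 124 and ps = 721/11 + (2/11)·635 = 181.
ΔCS = ½(503 + 635)(157 − 124) = 18777; ΔPS = ½(503 + 635)(181 − 157) = 13656.
Government spending = 57 × 635 = 36195.
Net change = 18777 + 13656 − 36195 = -3762. The loss equals the DWL triangle ½·57·132.

Net change in total surplus = -3762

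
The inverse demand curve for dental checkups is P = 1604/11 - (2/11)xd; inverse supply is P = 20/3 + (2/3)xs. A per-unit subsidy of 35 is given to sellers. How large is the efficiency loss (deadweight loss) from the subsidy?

Pre-subsidy: 1604/11 - (2/11)x = 20/3 + (2/3)x gives x* = 164 and P* = 116.
With the subsidy, sellers receive Ps = Pb + 35 for each unit, where Pb is the price buyers pay.
On the curves, Pb = 1604/11 - (2/11)x and Ps = 20/3 + (2/3)x; the wedge Ps − Pb = 35 gives 20/3 + (2/3)x − (1604/11 - (2/11)x) = 35, so x' = 205.25.
Then Pb = 1604/11 − (2/11)·205.25 = 108.5 and Ps = 20/3 + (2/3)·205.25 = 143.5.
The subsidy expands output by 205.25 − 164 = 41.25 past the efficient level; on those units the gap between marginal cost and willingness to pay runs from 0 up to 35.
DWL = ½ × 35 × 41.25 = 721.875.

Deadweight loss = 721.875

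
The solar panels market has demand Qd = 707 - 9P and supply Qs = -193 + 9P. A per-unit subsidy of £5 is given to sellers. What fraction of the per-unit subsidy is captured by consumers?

Pre-subsidy: 707 - 9P = -193 + 9P gives P* = 50, Q* = 257.
With the subsidy, sellers receive Ps = Pb + 5 for each unit, where Pb is the price buyers pay.
Supply in terms of Pb becomes Qs = -193 + 9(Pb + 5) = -148 + 9Pb. Setting this equal to demand: 707 - 9Pb = -148 + 9Pb, so Pb = 47.5.
Sellers receive Ps = 47.5 + 5 = 52.5; Q' = 707 − 9·47.5 = 279.5.
Buyers' price falls by P* − Pb = 50 − 47.5 = 2.5; sellers' price rises by Ps − P* = 52.5 − 50 = 2.5.
So consumers capture 2.5/5 = 0.5 of each unit of subsidy.

Consumer share = 0.5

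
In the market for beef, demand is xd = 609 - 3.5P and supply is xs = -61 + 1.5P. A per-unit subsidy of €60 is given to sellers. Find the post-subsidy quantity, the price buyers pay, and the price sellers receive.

Pre-subsidy: 609 - 3.5P = -61 + 1.5P gives P* = 134, x* = 140.
With the subsidy, sellers receive Ps = Pb + 60 for each unit, where Pb is the price buyers pay.
Supply in terms of Pb becomes xs = -61 + 1.5(Pb + 60) = 29 + 1.5Pb. Setting this equal to demand: 609 - 3.5Pb = 29 + 1.5Pb, so Pb = 116.
Sellers receive Ps = 116 + 60 = 176; x' = 609 − 3.5·116 = 203.

x' = 203; buyers pay €116; sellers receive €176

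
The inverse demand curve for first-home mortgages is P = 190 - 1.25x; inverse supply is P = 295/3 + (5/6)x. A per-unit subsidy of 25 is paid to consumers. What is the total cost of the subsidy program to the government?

Pre-subsidy: 190 - 1.25x = 295/3 + (5/6)x gives x* = 44 and P* = 135.
With the rebate, buyers effectively pay Pb = Ps − 25, where Ps is the price sellers receive.
On the curves, Pb = 190 - 1.25x and Ps = 295/3 + (5/6)x; the wedge Ps − Pb = 25 gives 295/3 + (5/6)x − (190 - 1.25x) = 25, so x' = 56.
Then Pb = 190 − 1.25·56 = 120 and Ps = 295/3 + (5/6)·56 = 145.
Government outlay = subsidy × quantity = 25 × 56 = 1400.

Government cost = 1400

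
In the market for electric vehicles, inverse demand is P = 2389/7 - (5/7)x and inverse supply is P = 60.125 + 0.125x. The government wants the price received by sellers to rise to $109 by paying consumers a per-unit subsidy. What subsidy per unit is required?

Required subsidy s = $47 per unit

At a seller price of 109, quantity supplied is -481 + 8·109 = 391.
Buyers absorb 391 only when they pay Pb = 2389/7 − (5/7)·391 = 62.
s = Ps − Pb = 109 − 62 = 47.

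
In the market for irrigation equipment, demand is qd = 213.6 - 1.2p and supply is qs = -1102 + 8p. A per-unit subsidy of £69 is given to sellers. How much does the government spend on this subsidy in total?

Pre-subsidy: 213.6 - 1.2p = -1102 + 8p gives p* = 143, q* = 42.
With the subsidy, sellers receive ps = pb + 69 for each unit, where pb is the price buyers pay.
Supply in terms of pb becomes qs = -1102 + 8(pb + 69) = -550 + 8pb. Setting this equal to demand: 213.6 - 1.2pb = -550 + 8pb, so pb = 83.
Sellers receive ps = 83 + 69 = 152; q' = 213.6 − 1.2·83 = 114.
Government outlay = subsidy × quantity = 69 × 114 = 7866.

Government cost = £7866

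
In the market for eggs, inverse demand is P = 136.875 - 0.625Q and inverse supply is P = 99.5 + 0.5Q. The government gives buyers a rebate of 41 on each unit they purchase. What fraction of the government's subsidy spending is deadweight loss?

Pre-subsidy: 136.875 - 0.625Q = 99.5 + 0.5Q gives Q* = 299/9 and P* = 1045/9.
With the rebate, buyers effectively pay Pb = Ps − 41, where Ps is the price sellers receive.
On the curves, Pb = 136.875 - 0.625Q and Ps = 99.5 + 0.5Q; the wedge Ps − Pb = 41 gives 99.5 + 0.5Q − (136.875 - 0.625Q) = 41, so Q' = 209/3.
Then Pb = 136.875 − 0.625·(209/3) = 280/3 and Ps = 99.5 + 0.5·(209/3) = 403/3.
ΔCS = ½(299/9 + 209/3)(1045/9 − 280/3) = 94915/81; ΔPS = ½(299/9 + 209/3)(403/3 − 1045/9) = 75932/81.
Government spending = 41 × 209/3 = 8569/3.
DWL = ½ × 41 × (209/3 − 299/9) = 6724/9; fraction = (6724/9) / (8569/3) = 164/627.

DWL / government spending = 164/627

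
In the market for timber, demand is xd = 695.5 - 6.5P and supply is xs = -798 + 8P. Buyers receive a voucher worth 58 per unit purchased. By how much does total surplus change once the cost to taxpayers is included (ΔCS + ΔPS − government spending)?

Pre-subsidy: 695.5 - 6.5P = -798 + 8P gives P* = 103, x* = 26.
With the rebate, buyers effectively pay Pb = Ps − 58, where Ps is the price sellers receive.
Demand in terms of Ps becomes xd = 695.5 − 6.5(Ps − 58) = 1072.5 - 6.5Ps. Setting this equal to supply: 1072.5 - 6.5Ps = -798 + 8Ps, so Ps = 129.
Buyers pay Pb = 129 − 58 = 71; x' = -798 + 8·129 = 234.
ΔCS = ½(26 + 234)(103 − 71) = 4160; ΔPS = ½(26 + 234)(129 − 103) = 3380.
Government spending = 58 × 234 = 13572.
Net change = 4160 + 3380 − 13572 = -6032. The loss equals the DWL triangle ½·58·208.

Net change in total surplus = -6032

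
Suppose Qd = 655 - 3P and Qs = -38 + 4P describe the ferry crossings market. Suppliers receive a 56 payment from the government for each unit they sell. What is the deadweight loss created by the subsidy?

Pre-subsidy: 655 - 3P = -38 + 4P gives P* = 99, Q* = 358.
With the subsidy, sellers receive Ps = Pb + 56 for each unit, where Pb is the price buyers pay.
Supply in terms of Pb becomes Qs = -38 + 4(Pb + 56) = 186 + 4Pb. Setting this equal to demand: 655 - 3Pb = 186 + 4Pb, so Pb = 67.
Sellers receive Ps = 67 + 56 = 123; Q' = 655 − 3·67 = 454.
The subsidy expands output by 454 − 358 = 96 past the efficient level; on those units the gap between marginal cost and willingness to pay runs from 0 up to 56.
DWL = ½ × 56 × 96 = 2688.

Deadweight loss = 2688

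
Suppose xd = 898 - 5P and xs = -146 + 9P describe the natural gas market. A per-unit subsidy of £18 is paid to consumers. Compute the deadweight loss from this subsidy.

Deadweight loss = 3645/7

Pre-subsidy: 898 - 5P = -146 + 9P gives P* = 522/7, x* = 3676/7.
With the rebate, buyers effectively pay Pb = Ps − 18, where Ps is the price sellers receive.
Demand in terms of Ps becomes xd = 898 − 5(Ps − 18) = 988 - 5Ps. Setting this equal to supply: 988 - 5Ps = -146 + 9Ps, so Ps = 81.
Buyers pay Pb = 81 − 18 = 63; x' = -146 + 9·81 = 583.
The subsidy expands output by 583 − 3676/7 = 405/7 past the efficient level; on those units the gap between marginal cost and willingness to pay runs from 0 up to 18.
DWL = ½ × 18 × 405/7 = 3645/7.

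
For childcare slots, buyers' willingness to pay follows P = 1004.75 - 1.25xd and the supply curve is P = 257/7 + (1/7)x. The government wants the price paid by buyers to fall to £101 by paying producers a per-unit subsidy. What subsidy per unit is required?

Required subsidy s = £39 per unit

At a buyer price of 101, quantity demanded is 803.8 − 0.8·101 = 723.
Sellers supply 723 only when they receive Ps = 257/7 + (1/7)·723 = 140.
s = Ps − Pb = 140 − 101 = 39.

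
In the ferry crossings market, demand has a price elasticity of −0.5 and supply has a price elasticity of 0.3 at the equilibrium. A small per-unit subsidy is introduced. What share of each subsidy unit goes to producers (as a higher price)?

For a small subsidy around the equilibrium, the benefit split depends on the relative slopes, which at a point are proportional to the elasticities.
Buyer share = εs/(εs + |εd|) = 0.3/(0.3 + 0.5) = 0.375; seller share = |εd|/(εs + |εd|) = 0.625.
So producers capture 0.625 of the subsidy.

Producer share = 0.625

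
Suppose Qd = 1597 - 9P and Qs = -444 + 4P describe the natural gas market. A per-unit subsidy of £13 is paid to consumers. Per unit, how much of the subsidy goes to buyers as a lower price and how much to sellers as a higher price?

Buyers gain £4 per unit; sellers gain £9 per unit

Pre-subsidy: 1597 - 9P = -444 + 4P gives P* = 157, Q* = 184.
With the rebate, buyers effectively pay Pb = Ps − 13, where Ps is the price sellers receive.
Demand in terms of Ps becomes Qd = 1597 − 9(Ps − 13) = 1714 - 9Ps. Setting this equal to supply: 1714 - 9Ps = -444 + 4Ps, so Ps = 166.
Buyers pay Pb = 166 − 13 = 153; Q' = -444 + 4·166 = 220.
Buyers' price falls by P* − Pb = 157 − 153 = 4; sellers' price rises by Ps − P* = 166 − 157 = 9.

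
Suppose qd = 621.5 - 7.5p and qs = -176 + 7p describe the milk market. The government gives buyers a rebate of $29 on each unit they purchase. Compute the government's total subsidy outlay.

Government cost = $9106

Pre-subsidy: 621.5 - 7.5p = -176 + 7p gives p* = 55, q* = 209.
With the rebate, buyers effectively pay pb = ps − 29, where ps is the price sellers receive.
Demand in terms of ps becomes qd = 621.5 − 7.5(ps − 29) = 839 - 7.5ps. Setting this equal to supply: 839 - 7.5ps = -176 + 7ps, so ps = 70.
Buyers pay pb = 70 − 29 = 41; q' = -176 + 7·70 = 314.
Government outlay = subsidy × quantity = 29 × 314 = 9106.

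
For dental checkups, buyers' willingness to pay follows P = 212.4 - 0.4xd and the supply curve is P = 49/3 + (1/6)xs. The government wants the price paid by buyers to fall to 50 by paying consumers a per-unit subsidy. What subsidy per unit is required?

At a buyer price of 50, quantity demanded is 531 − 2.5·50 = 406.
Sellers supply 406 only when they receive Ps = 49/3 + (1/6)·406 = 84.
s = Ps − Pb = 84 − 50 = 34.

Required subsidy s = 34 per unit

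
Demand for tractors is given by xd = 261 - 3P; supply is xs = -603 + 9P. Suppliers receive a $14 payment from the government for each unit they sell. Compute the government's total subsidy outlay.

Government cost = $1071

Pre-subsidy: 261 - 3P = -603 + 9P gives P* = 72, x* = 45.
With the subsidy, sellers receive Ps = Pb + 14 for each unit, where Pb is the price buyers pay.
Supply in terms of Pb becomes xs = -603 + 9(Pb + 14) = -477 + 9Pb. Setting this equal to demand: 261 - 3Pb = -477 + 9Pb, so Pb = 61.5.
Sellers receive Ps = 61.5 + 14 = 75.5; x' = 261 − 3·61.5 = 76.5.
Government outlay = subsidy × quantity = 14 × 76.5 = 1071.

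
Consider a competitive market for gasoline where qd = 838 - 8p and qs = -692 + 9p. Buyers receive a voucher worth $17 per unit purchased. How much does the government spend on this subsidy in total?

Pre-subsidy: 838 - 8p = -692 + 9p gives p* = 90, q* = 118.
With the rebate, buyers effectively pay pb = ps − 17, where ps is the price sellers receive.
Demand in terms of ps becomes qd = 838 − 8(ps − 17) = 974 - 8ps. Setting this equal to supply: 974 - 8ps = -692 + 9ps, so ps = 98.
Buyers pay pb = 98 − 17 = 81; q' = -692 + 9·98 = 190.
Government outlay = subsidy × quantity = 17 × 190 = 3230.

Government cost = $3230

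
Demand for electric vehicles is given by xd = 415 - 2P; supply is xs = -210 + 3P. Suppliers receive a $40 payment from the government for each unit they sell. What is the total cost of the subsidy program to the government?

Pre-subsidy: 415 - 2P = -210 + 3P gives P* = 125, x* = 165.
With the subsidy, sellers receive Ps = Pb + 40 for each unit, where Pb is the price buyers pay.
Supply in terms of Pb becomes xs = -210 + 3(Pb + 40) = -90 + 3Pb. Setting this equal to demand: 415 - 2Pb = -90 + 3Pb, so Pb = 101.
Sellers receive Ps = 101 + 40 = 141; x' = 415 − 2·101 = 213.
Government outlay = subsidy × quantity = 40 × 213 = 8520.

Government cost = $8520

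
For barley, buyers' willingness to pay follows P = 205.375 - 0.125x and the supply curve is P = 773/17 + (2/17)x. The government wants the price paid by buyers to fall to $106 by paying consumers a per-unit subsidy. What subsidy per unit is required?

Required subsidy s = $33 per unit

At a buyer price of 106, quantity demanded is 1643 − 8·106 = 795.
Sellers supply 795 only when they receive Ps = 773/17 + (2/17)·795 = 139.
s = Ps − Pb = 139 − 106 = 33.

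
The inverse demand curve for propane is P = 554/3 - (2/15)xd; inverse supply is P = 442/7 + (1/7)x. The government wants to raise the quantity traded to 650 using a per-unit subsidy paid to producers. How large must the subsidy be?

Required subsidy s = 58 per unit

At x = 650, from the demand curve buyers pay Pb = 554/3 − (2/15)·650 = 98; from the supply curve sellers need Ps = 442/7 + (1/7)·650 = 156.
The subsidy must fill the gap: s = Ps − Pb = 156 − 98 = 58.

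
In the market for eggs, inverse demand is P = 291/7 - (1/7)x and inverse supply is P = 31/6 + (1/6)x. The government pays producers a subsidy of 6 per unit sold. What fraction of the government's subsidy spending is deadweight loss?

DWL / government spending = 126/1781

Pre-subsidy: 291/7 - (1/7)x = 31/6 + (1/6)x gives x* = 1529/13 and P* = 322/13.
With the subsidy, sellers receive Ps = Pb + 6 for each unit, where Pb is the price buyers pay.
On the curves, Pb = 291/7 - (1/7)x and Ps = 31/6 + (1/6)x; the wedge Ps − Pb = 6 gives 31/6 + (1/6)x − (291/7 - (1/7)x) = 6, so x' = 137.
Then Pb = 291/7 − (1/7)·137 = 22 and Ps = 31/6 + (1/6)·137 = 28.
ΔCS = ½(1529/13 + 137)(322/13 − 22) = 59580/169; ΔPS = ½(1529/13 + 137)(28 − 322/13) = 69510/169.
Government spending = 6 × 137 = 822.
DWL = ½ × 6 × (137 − 1529/13) = 756/13; fraction = (756/13) / 822 = 126/1781.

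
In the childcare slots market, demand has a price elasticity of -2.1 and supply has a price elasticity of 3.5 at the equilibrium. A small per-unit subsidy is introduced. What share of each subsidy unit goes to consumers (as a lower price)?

Consumer share = 0.625

For a small subsidy around the equilibrium, the benefit split depends on the relative slopes, which at a point are proportional to the elasticities.
Buyer share = εs/(εs + |εd|) = 3.5/(3.5 + 2.1) = 0.625; seller share = |εd|/(εs + |εd|) = 0.375.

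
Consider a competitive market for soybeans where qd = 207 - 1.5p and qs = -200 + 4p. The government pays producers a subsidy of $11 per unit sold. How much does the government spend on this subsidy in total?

Government cost = $1188

Pre-subsidy: 207 - 1.5p = -200 + 4p gives p* = 74, q* = 96.
With the subsidy, sellers receive ps = pb + 11 for each unit, where pb is the price buyers pay.
Supply in terms of pb becomes qs = -200 + 4(pb + 11) = -156 + 4pb. Setting this equal to demand: 207 - 1.5pb = -156 + 4pb, so pb = 66.
Sellers receive ps = 66 + 11 = 77; q' = 207 − 1.5·66 = 108.
Government outlay = subsidy × quantity = 11 × 108 = 1188.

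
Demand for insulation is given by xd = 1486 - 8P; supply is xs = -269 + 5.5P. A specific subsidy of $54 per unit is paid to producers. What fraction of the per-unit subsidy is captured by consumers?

Pre-subsidy: 1486 - 8P = -269 + 5.5P gives P* = 130, x* = 446.
With the subsidy, sellers receive Ps = Pb + 54 for each unit, where Pb is the price buyers pay.
Supply in terms of Pb becomes xs = -269 + 5.5(Pb + 54) = 28 + 5.5Pb. Setting this equal to demand: 1486 - 8Pb = 28 + 5.5Pb, so Pb = 108.
Sellers receive Ps = 108 + 54 = 162; x' = 1486 − 8·108 = 622.
Buyers' price falls by P* − Pb = 130 − 108 = 22; sellers' price rises by Ps − P* = 162 − 130 = 32.
So consumers capture 22/54 = 11/27 of each unit of subsidy.

Consumer share = 11/27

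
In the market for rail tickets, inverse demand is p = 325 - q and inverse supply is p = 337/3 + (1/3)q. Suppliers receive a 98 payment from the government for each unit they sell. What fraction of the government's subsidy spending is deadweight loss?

Pre-subsidy: 325 - q = 337/3 + (1/3)q gives q* = 159.5 and p* = 165.5.
With the subsidy, sellers receive ps = pb + 98 for each unit, where pb is the price buyers pay.
On the curves, pb = 325 - q and ps = 337/3 + (1/3)q; the wedge ps − pb = 98 gives 337/3 + (1/3)q − (325 - q) = 98, so q' = 233.
Then pb = 325 − 1·233 = 92 and ps = 337/3 + (1/3)·233 = 190.
ΔCS = ½(159.5 + 233)(165.5 − 92) = 14424.375; ΔPS = ½(159.5 + 233)(190 − 165.5) = 4808.125.
Government spending = 98 × 233 = 22834.
DWL = ½ × 98 × (233 − 159.5) = 3601.5; fraction = 3601.5 / 22834 = 147/932.

DWL / government spending = 147/932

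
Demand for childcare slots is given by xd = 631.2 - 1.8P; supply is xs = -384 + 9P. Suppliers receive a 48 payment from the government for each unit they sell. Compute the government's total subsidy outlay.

Pre-subsidy: 631.2 - 1.8P = -384 + 9P gives P* = 94, x* = 462.
With the subsidy, sellers receive Ps = Pb + 48 for each unit, where Pb is the price buyers pay.
Supply in terms of Pb becomes xs = -384 + 9(Pb + 48) = 48 + 9Pb. Setting this equal to demand: 631.2 - 1.8Pb = 48 + 9Pb, so Pb = 54.
Sellers receive Ps = 54 + 48 = 102; x' = 631.2 − 1.8·54 = 534.
Government outlay = subsidy × quantity = 48 × 534 = 25632.

Government cost = 25632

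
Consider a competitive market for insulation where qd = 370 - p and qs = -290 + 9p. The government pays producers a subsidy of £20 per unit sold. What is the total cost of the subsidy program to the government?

Government cost = £6440

Pre-subsidy: 370 - p = -290 + 9p gives p* = 66, q* = 304.
With the subsidy, sellers receive ps = pb + 20 for each unit, where pb is the price buyers pay.
Supply in terms of pb becomes qs = -290 + 9(pb + 20) = -110 + 9pb. Setting this equal to demand: 370 - pb = -110 + 9pb, so pb = 48.
Sellers receive ps = 48 + 20 = 68; q' = 370 − 1·48 = 322.
Government outlay = subsidy × quantity = 20 × 322 = 6440.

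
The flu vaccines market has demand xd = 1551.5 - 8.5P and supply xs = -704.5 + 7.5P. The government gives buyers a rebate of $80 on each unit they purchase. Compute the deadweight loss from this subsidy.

Deadweight loss = $12750

Pre-subsidy: 1551.5 - 8.5P = -704.5 + 7.5P gives P* = 141, x* = 353.
With the rebate, buyers effectively pay Pb = Ps − 80, where Ps is the price sellers receive.
Demand in terms of Ps becomes xd = 1551.5 − 8.5(Ps − 80) = 2231.5 - 8.5Ps. Setting this equal to supply: 2231.5 - 8.5Ps = -704.5 + 7.5Ps, so Ps = 183.5.
Buyers pay Pb = 183.5 − 80 = 103.5; x' = -704.5 + 7.5·183.5 = 671.75.
The subsidy expands output by 671.75 − 353 = 318.75 past the efficient level; on those units the gap between marginal cost and willingness to pay runs from 0 up to 80.
DWL = ½ × 80 × 318.75 = 12750.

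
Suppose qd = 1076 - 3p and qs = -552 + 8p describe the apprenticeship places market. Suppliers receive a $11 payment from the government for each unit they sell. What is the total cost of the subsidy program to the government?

Government cost = $7216

Pre-subsidy: 1076 - 3p = -552 + 8p gives p* = 148, q* = 632.
With the subsidy, sellers receive ps = pb + 11 for each unit, where pb is the price buyers pay.
Supply in terms of pb becomes qs = -552 + 8(pb + 11) = -464 + 8pb. Setting this equal to demand: 1076 - 3pb = -464 + 8pb, so pb = 140.
Sellers receive ps = 140 + 11 = 151; q' = 1076 − 3·140 = 656.
Government outlay = subsidy × quantity = 11 × 656 = 7216.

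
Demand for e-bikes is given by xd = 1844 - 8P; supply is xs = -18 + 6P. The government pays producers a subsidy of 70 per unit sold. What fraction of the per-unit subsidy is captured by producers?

Producer share = 4/7

Pre-subsidy: 1844 - 8P = -18 + 6P gives P* = 133, x* = 780.
With the subsidy, sellers receive Ps = Pb + 70 for each unit, where Pb is the price buyers pay.
Supply in terms of Pb becomes xs = -18 + 6(Pb + 70) = 402 + 6Pb. Setting this equal to demand: 1844 - 8Pb = 402 + 6Pb, so Pb = 103.
Sellers receive Ps = 103 + 70 = 173; x' = 1844 − 8·103 = 1020.
Buyers' price falls by P* − Pb = 133 − 103 = 30; sellers' price rises by Ps − P* = 173 − 133 = 40.
So producers capture 40/70 = 4/7 of each unit of subsidy.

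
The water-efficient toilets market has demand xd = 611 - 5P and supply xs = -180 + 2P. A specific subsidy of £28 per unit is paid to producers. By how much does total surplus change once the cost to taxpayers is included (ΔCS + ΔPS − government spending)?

Net change in total surplus = -£560

Pre-subsidy: 611 - 5P = -180 + 2P gives P* = 113, x* = 46.
With the subsidy, sellers receive Ps = Pb + 28 for each unit, where Pb is the price buyers pay.
Supply in terms of Pb becomes xs = -180 + 2(Pb + 28) = -124 + 2Pb. Setting this equal to demand: 611 - 5Pb = -124 + 2Pb, so Pb = 105.
Sellers receive Ps = 105 + 28 = 133; x' = 611 − 5·105 = 86.
ΔCS = ½(46 + 86)(113 − 105) = 528; ΔPS = ½(46 + 86)(133 − 113) = 1320.
Government spending = 28 × 86 = 2408.
Net change = 528 + 1320 − 2408 = -560. The loss equals the DWL triangle ½·28·40.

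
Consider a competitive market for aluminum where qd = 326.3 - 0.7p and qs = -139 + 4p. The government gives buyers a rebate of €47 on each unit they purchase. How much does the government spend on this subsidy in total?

Government cost = €13395

Pre-subsidy: 326.3 - 0.7p = -139 + 4p gives p* = 99, q* = 257.
With the rebate, buyers effectively pay pb = ps − 47, where ps is the price sellers receive.
Demand in terms of ps becomes qd = 326.3 − 0.7(ps − 47) = 359.2 - 0.7ps. Setting this equal to supply: 359.2 - 0.7ps = -139 + 4ps, so ps = 106.
Buyers pay pb = 106 − 47 = 59; q' = -139 + 4·106 = 285.
Government outlay = subsidy × quantity = 47 × 285 = 13395.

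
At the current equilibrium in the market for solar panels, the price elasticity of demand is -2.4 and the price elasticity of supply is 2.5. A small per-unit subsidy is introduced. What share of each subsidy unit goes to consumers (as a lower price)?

Consumer share = 25/49

For a small subsidy around the equilibrium, the benefit split depends on the relative slopes, which at a point are proportional to the elasticities.
Buyer share = εs/(εs + |εd|) = 2.5/(2.5 + 2.4) = 25/49; seller share = |εd|/(εs + |εd|) = 24/49.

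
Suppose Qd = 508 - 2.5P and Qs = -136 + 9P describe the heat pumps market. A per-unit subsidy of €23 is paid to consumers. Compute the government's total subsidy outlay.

Pre-subsidy: 508 - 2.5P = -136 + 9P gives P* = 56, Q* = 368.
With the rebate, buyers effectively pay Pb = Ps − 23, where Ps is the price sellers receive.
Demand in terms of Ps becomes Qd = 508 − 2.5(Ps − 23) = 565.5 - 2.5Ps. Setting this equal to supply: 565.5 - 2.5Ps = -136 + 9Ps, so Ps = 61.
Buyers pay Pb = 61 − 23 = 38; Q' = -136 + 9·61 = 413.
Government outlay = subsidy × quantity = 23 × 413 = 9499.

Government cost = €9499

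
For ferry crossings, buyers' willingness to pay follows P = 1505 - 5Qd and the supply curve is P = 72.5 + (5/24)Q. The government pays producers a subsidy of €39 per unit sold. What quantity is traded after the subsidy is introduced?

Q' = 282.528

Pre-subsidy: 1505 - 5Q = 72.5 + (5/24)Q gives Q* = 275.04 and P* = 129.8.
With the subsidy, sellers receive Ps = Pb + 39 for each unit, where Pb is the price buyers pay.
On the curves, Pb = 1505 - 5Q and Ps = 72.5 + (5/24)Q; the wedge Ps − Pb = 39 gives 72.5 + (5/24)Q − (1505 - 5Q) = 39, so Q' = 282.528.
Then Pb = 1505 − 5·282.528 = 92.36 and Ps = 72.5 + (5/24)·282.528 = 131.36.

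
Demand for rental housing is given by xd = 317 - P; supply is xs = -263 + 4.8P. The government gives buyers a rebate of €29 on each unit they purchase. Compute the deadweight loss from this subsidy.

Pre-subsidy: 317 - P = -263 + 4.8P gives P* = 100, x* = 217.
With the rebate, buyers effectively pay Pb = Ps − 29, where Ps is the price sellers receive.
Demand in terms of Ps becomes xd = 317 − 1(Ps − 29) = 346 - Ps. Setting this equal to supply: 346 - Ps = -263 + 4.8Ps, so Ps = 105.
Buyers pay Pb = 105 − 29 = 76; x' = -263 + 4.8·105 = 241.
The subsidy expands output by 241 − 217 = 24 past the efficient level; on those units the gap between marginal cost and willingness to pay runs from 0 up to 29.
DWL = ½ × 29 × 24 = 348.

Deadweight loss = €348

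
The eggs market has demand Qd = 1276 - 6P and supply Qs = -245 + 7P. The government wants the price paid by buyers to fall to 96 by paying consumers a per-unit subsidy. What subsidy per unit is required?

Required subsidy s = 39 per unit

At a buyer price of 96, quantity demanded is 1276 − 6·96 = 700.
Sellers supply 700 only when they receive Ps with -245 + 7·Ps = 700, i.e. Ps = 135.
s = Ps − Pb = 135 − 96 = 39.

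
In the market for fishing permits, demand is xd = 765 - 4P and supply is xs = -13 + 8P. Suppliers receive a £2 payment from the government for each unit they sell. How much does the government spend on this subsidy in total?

Government cost = £1022

Pre-subsidy: 765 - 4P = -13 + 8P gives P* = 389/6, x* = 1517/3.
With the subsidy, sellers receive Ps = Pb + 2 for each unit, where Pb is the price buyers pay.
Supply in terms of Pb becomes xs = -13 + 8(Pb + 2) = 3 + 8Pb. Setting this equal to demand: 765 - 4Pb = 3 + 8Pb, so Pb = 63.5.
Sellers receive Ps = 63.5 + 2 = 65.5; x' = 765 − 4·63.5 = 511.
Government outlay = subsidy × quantity = 2 × 511 = 1022.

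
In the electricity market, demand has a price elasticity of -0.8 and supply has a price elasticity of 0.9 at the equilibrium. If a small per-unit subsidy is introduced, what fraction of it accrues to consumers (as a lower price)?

For a small subsidy around the equilibrium, the benefit split depends on the relative slopes, which at a point are proportional to the elasticities.
Buyer share = εs/(εs + |εd|) = 0.9/(0.9 + 0.8) = 9/17; seller share = |εd|/(εs + |εd|) = 8/17.

Consumer share = 9/17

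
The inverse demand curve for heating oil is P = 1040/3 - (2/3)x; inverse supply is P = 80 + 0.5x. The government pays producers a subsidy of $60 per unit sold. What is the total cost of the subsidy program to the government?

Pre-subsidy: 1040/3 - (2/3)x = 80 + 0.5x gives x* = 1600/7 and P* = 1360/7.
With the subsidy, sellers receive Ps = Pb + 60 for each unit, where Pb is the price buyers pay.
On the curves, Pb = 1040/3 - (2/3)x and Ps = 80 + 0.5x; the wedge Ps − Pb = 60 gives 80 + 0.5x − (1040/3 - (2/3)x) = 60, so x' = 280.
Then Pb = 1040/3 − (2/3)·280 = 160 and Ps = 80 + 0.5·280 = 220.
Government outlay = subsidy × quantity = 60 × 280 = 16800.

Government cost = $16800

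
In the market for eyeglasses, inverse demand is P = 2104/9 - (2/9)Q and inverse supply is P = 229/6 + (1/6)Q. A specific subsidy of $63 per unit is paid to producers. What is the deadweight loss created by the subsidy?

Deadweight loss = $5103

Pre-subsidy: 2104/9 - (2/9)Q = 229/6 + (1/6)Q gives Q* = 503 and P* = 122.
With the subsidy, sellers receive Ps = Pb + 63 for each unit, where Pb is the price buyers pay.
On the curves, Pb = 2104/9 - (2/9)Q and Ps = 229/6 + (1/6)Q; the wedge Ps − Pb = 63 gives 229/6 + (1/6)Q − (2104/9 - (2/9)Q) = 63, so Q' = 665.
Then Pb = 2104/9 − (2/9)·665 = 86 and Ps = 229/6 + (1/6)·665 = 149.
The subsidy expands output by 665 − 503 = 162 past the efficient level; on those units the gap between marginal cost and willingness to pay runs from 0 up to 63.
DWL = ½ × 63 × 162 = 5103.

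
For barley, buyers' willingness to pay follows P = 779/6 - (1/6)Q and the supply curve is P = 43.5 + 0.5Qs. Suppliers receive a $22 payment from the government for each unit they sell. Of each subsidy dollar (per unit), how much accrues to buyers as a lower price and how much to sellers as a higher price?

Pre-subsidy: 779/6 - (1/6)Q = 43.5 + 0.5Q gives Q* = 129.5 and P* = 108.25.
With the subsidy, sellers receive Ps = Pb + 22 for each unit, where Pb is the price buyers pay.
On the curves, Pb = 779/6 - (1/6)Q and Ps = 43.5 + 0.5Q; the wedge Ps − Pb = 22 gives 43.5 + 0.5Q − (779/6 - (1/6)Q) = 22, so Q' = 162.5.
Then Pb = 779/6 − (1/6)·162.5 = 102.75 and Ps = 43.5 + 0.5·162.5 = 124.75.
Buyers' price falls by P* − Pb = 108.25 − 102.75 = 5.5; sellers' price rises by Ps − P* = 124.75 − 108.25 = 16.5.

Buyers gain $5.5 per unit; sellers gain $16.5 per unit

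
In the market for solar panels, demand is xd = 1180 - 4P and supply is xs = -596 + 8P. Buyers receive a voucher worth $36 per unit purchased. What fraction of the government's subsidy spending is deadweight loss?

DWL / government spending = 4/57

Pre-subsidy: 1180 - 4P = -596 + 8P gives P* = 148, x* = 588.
With the rebate, buyers effectively pay Pb = Ps − 36, where Ps is the price sellers receive.
Demand in terms of Ps becomes xd = 1180 − 4(Ps − 36) = 1324 - 4Ps. Setting this equal to supply: 1324 - 4Ps = -596 + 8Ps, so Ps = 160.
Buyers pay Pb = 160 − 36 = 124; x' = -596 + 8·160 = 684.
ΔCS = ½(588 + 684)(148 − 124) = 15264; ΔPS = ½(588 + 684)(160 − 148) = 7632.
Government spending = 36 × 684 = 24624.
DWL = ½ × 36 × (684 − 588) = 1728; fraction = 1728 / 24624 = 4/57.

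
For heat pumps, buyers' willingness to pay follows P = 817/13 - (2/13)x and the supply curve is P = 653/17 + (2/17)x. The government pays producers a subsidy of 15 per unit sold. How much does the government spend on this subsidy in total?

Pre-subsidy: 817/13 - (2/13)x = 653/17 + (2/17)x gives x* = 90 and P* = 49.
With the subsidy, sellers receive Ps = Pb + 15 for each unit, where Pb is the price buyers pay.
On the curves, Pb = 817/13 - (2/13)x and Ps = 653/17 + (2/17)x; the wedge Ps − Pb = 15 gives 653/17 + (2/17)x − (817/13 - (2/13)x) = 15, so x' = 145.25.
Then Pb = 817/13 − (2/13)·145.25 = 40.5 and Ps = 653/17 + (2/17)·145.25 = 55.5.
Government outlay = subsidy × quantity = 15 × 145.25 = 2178.75.

Government cost = 2178.75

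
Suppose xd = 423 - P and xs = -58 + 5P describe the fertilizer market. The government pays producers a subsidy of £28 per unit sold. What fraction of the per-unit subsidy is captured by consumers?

Pre-subsidy: 423 - P = -58 + 5P gives P* = 481/6, x* = 2057/6.
With the subsidy, sellers receive Ps = Pb + 28 for each unit, where Pb is the price buyers pay.
Supply in terms of Pb becomes xs = -58 + 5(Pb + 28) = 82 + 5Pb. Setting this equal to demand: 423 - Pb = 82 + 5Pb, so Pb = 341/6.
Sellers receive Ps = 341/6 + 28 = 509/6; x' = 423 − 1·(341/6) = 2197/6.
Buyers' price falls by P* − Pb = 481/6 − 341/6 = 70/3; sellers' price rises by Ps − P* = 509/6 − 481/6 = 14/3.
So consumers capture (70/3)/28 = 5/6 of each unit of subsidy.

Consumer share = 5/6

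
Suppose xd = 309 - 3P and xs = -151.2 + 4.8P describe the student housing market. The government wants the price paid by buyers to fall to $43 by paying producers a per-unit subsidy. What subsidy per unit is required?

Required subsidy s = $26 per unit

At a buyer price of 43, quantity demanded is 309 − 3·43 = 180.
Sellers supply 180 only when they receive Ps with -151.2 + 4.8·Ps = 180, i.e. Ps = 69.
s = Ps − Pb = 69 − 43 = 26.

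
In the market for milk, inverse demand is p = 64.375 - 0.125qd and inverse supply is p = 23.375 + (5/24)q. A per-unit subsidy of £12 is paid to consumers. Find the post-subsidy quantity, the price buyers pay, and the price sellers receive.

q' = 159; buyers pay £44.5; sellers receive £56.5

Pre-subsidy: 64.375 - 0.125q = 23.375 + (5/24)q gives q* = 123 and p* = 49.
With the rebate, buyers effectively pay pb = ps − 12, where ps is the price sellers receive.
On the curves, pb = 64.375 - 0.125q and ps = 23.375 + (5/24)q; the wedge ps − pb = 12 gives 23.375 + (5/24)q − (64.375 - 0.125q) = 12, so q' = 159.
Then pb = 64.375 − 0.125·159 = 44.5 and ps = 23.375 + (5/24)·159 = 56.5.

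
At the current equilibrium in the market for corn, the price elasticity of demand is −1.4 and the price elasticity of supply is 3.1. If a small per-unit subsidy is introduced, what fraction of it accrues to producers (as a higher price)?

Producer share = 14/45

For a small subsidy around the equilibrium, the benefit split depends on the relative slopes, which at a point are proportional to the elasticities.
Buyer share = εs/(εs + |εd|) = 3.1/(3.1 + 1.4) = 31/45; seller share = |εd|/(εs + |εd|) = 14/45.
So producers capture 14/45 of the subsidy.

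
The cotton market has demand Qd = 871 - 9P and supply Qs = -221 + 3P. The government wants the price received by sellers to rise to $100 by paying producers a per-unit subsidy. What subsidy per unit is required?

Required subsidy s = $12 per unit

At a seller price of 100, quantity supplied is -221 + 3·100 = 79.
Buyers absorb 79 only when they pay Pb with 871 − 9·Pb = 79, i.e. Pb = 88.
s = Ps − Pb = 100 − 88 = 12.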